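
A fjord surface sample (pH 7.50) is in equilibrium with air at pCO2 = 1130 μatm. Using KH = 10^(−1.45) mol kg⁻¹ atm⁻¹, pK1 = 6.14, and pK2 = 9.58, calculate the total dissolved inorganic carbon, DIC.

DIC = 0.966 mmol/kg

[CO2*] = KH · pCO2 = 10^(−1.45) × 1130×10^-6 = 4.009×10^-5 mol/kg
α₀ = 1/(1 + K1/[H⁺] + K1K2/[H⁺]²) = 1/(1 + 10^+1.36 + 10^-0.72) = 0.04150
DIC = [CO2*]/α₀ = 4.009×10^-5 / 0.04150 = 0.966 mmol/kg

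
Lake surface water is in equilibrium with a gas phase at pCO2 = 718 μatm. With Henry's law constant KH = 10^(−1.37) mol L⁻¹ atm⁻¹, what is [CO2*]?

[CO2*] = 30.6 μmol/L

KH = 10^(−1.37) = 4.266×10^-2 mol L⁻¹ atm⁻¹
[CO2*] = KH · pCO2 = 4.266×10^-2 × 718×10^-6 atm = 3.06×10^-5 mol/L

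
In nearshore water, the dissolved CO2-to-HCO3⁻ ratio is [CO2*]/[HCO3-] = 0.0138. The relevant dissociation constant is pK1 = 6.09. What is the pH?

From K1 = [H⁺][HCO3-]/[CO2*]:  pH = pK1 − log₁₀([CO2*]/[HCO3-])
log₁₀(0.0138) = -1.860
pH = 6.09 − (-1.860) = 7.95

pH = 7.95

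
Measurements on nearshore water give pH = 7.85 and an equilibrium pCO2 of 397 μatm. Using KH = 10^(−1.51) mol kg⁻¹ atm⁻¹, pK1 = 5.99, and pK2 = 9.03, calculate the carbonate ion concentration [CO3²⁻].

[CO3²⁻] = 0.0587 mmol/kg

[CO2*] = KH · pCO2 = 10^(−1.51) × 397×10^-6 = 1.227×10^-5 mol/kg
α₀ = 1/(1 + K1/[H⁺] + K1K2/[H⁺]²) = 1/(1 + 10^+1.86 + 10^+0.68) = 0.01278
DIC = [CO2*]/α₀ = 1.227×10^-5 / 0.01278 = 0.9598 mmol/kg
[CO3²⁻] = α₂·DIC; α₂ = 0.06118, so [CO3²⁻] = 0.06118 × 0.9598 = 0.0587 mmol/kg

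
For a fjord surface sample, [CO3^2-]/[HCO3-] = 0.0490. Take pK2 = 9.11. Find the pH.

From K2 = [H⁺][CO3^2-]/[HCO3-]:  pH = pK2 + log₁₀([CO3^2-]/[HCO3-])
log₁₀(0.0490) = -1.310
pH = 9.11 + (-1.310) = 7.80

pH = 7.80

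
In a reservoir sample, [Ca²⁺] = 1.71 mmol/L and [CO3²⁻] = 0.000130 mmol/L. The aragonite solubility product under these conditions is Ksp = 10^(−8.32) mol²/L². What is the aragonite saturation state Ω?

Ksp = 10^(−8.32) = 4.786×10^-9
Ω = [Ca²⁺][CO3²⁻]/Ksp = (1.71×10^-3)(0.000130×10^-3) / 4.786×10^-9 = 0.0464

Ω = 0.0464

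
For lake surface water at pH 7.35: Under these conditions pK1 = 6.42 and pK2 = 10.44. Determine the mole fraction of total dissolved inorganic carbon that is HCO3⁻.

α₁ = 1 / (1 + [H⁺]/K1 + K2/[H⁺]) = 1 / (1 + 10^-0.93 + 10^-3.09)
   = 1 / (1 + 0.11749 + 0.00081283) = 1/1.1183 = 0.8942

α₁ = 0.894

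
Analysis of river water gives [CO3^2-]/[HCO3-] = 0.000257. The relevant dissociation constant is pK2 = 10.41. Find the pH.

pH = 6.82

From K2 = [H⁺][CO3^2-]/[HCO3-]:  pH = pK2 + log₁₀([CO3^2-]/[HCO3-])
log₁₀(0.000257) = -3.590
pH = 10.41 + (-3.590) = 6.82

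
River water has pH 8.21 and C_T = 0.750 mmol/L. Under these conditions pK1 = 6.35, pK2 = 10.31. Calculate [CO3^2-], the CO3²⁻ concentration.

α₂ = 1 / (1 + [H⁺]/K2 + [H⁺]²/(K1K2)) = 1 / (1 + 10^+2.10 + 10^+0.24)
   = 1 / (1 + 125.89 + 1.7378) = 1/128.63 = 0.007774
[CO3²⁻] = α₂ × DIC = 0.007774 × 0.750 = 0.00583 mmol/L = 5.83 μmol/L

[CO3²⁻] = 5.83 μmol/L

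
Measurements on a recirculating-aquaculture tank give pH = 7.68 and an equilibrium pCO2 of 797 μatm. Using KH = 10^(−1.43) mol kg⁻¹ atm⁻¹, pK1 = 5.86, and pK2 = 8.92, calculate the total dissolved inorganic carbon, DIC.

DIC = 2.10 mmol/kg

[CO2*] = KH · pCO2 = 10^(−1.43) × 797×10^-6 = 2.961×10^-5 mol/kg
α₀ = 1/(1 + K1/[H⁺] + K1K2/[H⁺]²) = 1/(1 + 10^+1.82 + 10^+0.58) = 0.01411
DIC = [CO2*]/α₀ = 2.961×10^-5 / 0.01411 = 2.10 mmol/kg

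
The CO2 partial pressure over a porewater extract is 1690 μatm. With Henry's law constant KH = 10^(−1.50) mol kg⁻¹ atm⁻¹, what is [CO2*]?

[CO2*] = 53.4 μmol/kg

KH = 10^(−1.50) = 3.162×10^-2 mol kg⁻¹ atm⁻¹
[CO2*] = KH · pCO2 = 3.162×10^-2 × 1690×10^-6 atm = 5.34×10^-5 mol/kg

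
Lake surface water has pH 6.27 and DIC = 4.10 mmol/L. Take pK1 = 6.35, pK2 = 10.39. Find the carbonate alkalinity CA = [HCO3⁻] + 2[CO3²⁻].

CA = 1.86 mmol/L

CA = [HCO3⁻] + 2[CO3²⁻] = (α₁ + 2α₂)·DIC
At pH 6.27: [H⁺]/K1 = 10^0.08 = 1.2023, K2/[H⁺] = 10^-4.12 = 7.5858×10^-5
α₁ = 1/(1 + 1.2023 + 7.5858×10^-5) = 1/2.2023 = 0.4541; α₂ = α₁·K2/[H⁺] = 3.444×10^-5
α₁ + 2α₂ = 0.4541
CA = 0.4541 × 4.10 = 1.86 mmol/L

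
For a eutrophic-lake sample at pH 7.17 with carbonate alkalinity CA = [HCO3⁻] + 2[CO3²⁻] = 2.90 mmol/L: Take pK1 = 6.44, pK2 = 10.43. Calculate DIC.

CA = [HCO3⁻] + 2[CO3²⁻] = (α₁ + 2α₂)·DIC
At pH 7.17: [H⁺]/K1 = 10^-0.73 = 0.18621, K2/[H⁺] = 10^-3.26 = 0.00054954
α₁ = 1/(1 + 0.18621 + 0.00054954) = 1/1.1868 = 0.8426; α₂ = α₁·K2/[H⁺] = 0.0004631
α₁ + 2α₂ = 0.8436
DIC = CA / (α₁ + 2α₂) = 2.90 / 0.8436 = 3.44 mmol/L

DIC = 3.44 mmol/L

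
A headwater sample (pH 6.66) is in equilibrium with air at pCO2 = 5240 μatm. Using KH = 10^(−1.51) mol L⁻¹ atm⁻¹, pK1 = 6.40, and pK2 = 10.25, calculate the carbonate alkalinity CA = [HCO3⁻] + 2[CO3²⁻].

[CO2*] = KH · pCO2 = 10^(−1.51) × 5240×10^-6 = 1.619×10^-4 mol/L
α₀ = 1/(1 + K1/[H⁺] + K1K2/[H⁺]²) = 1/(1 + 10^+0.26 + 10^-3.33) = 0.3546
DIC = [CO2*]/α₀ = 1.619×10^-4 / 0.3546 = 0.4567 mmol/L
CA = (α₁ + 2α₂)·DIC = (0.6452 + 2×0.0001659) × 0.4567 = 0.295 mmol/L

CA = 0.295 mmol/L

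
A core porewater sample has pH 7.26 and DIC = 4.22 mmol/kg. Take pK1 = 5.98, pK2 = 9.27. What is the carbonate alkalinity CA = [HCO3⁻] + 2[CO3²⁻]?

CA = [HCO3⁻] + 2[CO3²⁻] = (α₁ + 2α₂)·DIC
At pH 7.26: [H⁺]/K1 = 10^-1.28 = 0.052481, K2/[H⁺] = 10^-2.01 = 0.0097724
α₁ = 1/(1 + 0.052481 + 0.0097724) = 1/1.0623 = 0.9414; α₂ = α₁·K2/[H⁺] = 0.009200
α₁ + 2α₂ = 0.9598
CA = 0.9598 × 4.22 = 4.05 mmol/kg

CA = 4.05 mmol/kg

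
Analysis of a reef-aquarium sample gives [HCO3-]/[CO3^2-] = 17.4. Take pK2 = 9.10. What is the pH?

pH = 7.86

From K2 = [H⁺][CO3^2-]/[HCO3-]:  pH = pK2 − log₁₀([HCO3-]/[CO3^2-])
log₁₀(17.4) = +1.241
pH = 9.10 − (+1.241) = 7.86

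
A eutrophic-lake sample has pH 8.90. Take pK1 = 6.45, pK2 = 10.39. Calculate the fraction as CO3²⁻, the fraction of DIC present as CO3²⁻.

α₂ = 0.0312

α₂ = 1 / (1 + [H⁺]/K2 + [H⁺]²/(K1K2)) = 1 / (1 + 10^+1.49 + 10^-0.96)
   = 1 / (1 + 30.903 + 0.10965) = 1/32.013 = 0.03124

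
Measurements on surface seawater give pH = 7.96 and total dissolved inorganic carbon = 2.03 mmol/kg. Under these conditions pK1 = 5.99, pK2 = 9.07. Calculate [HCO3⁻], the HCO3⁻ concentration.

[HCO3⁻] = 1.87 mmol/kg

α₁ = 1 / (1 + [H⁺]/K1 + K2/[H⁺]) = 1 / (1 + 10^-1.97 + 10^-1.11)
   = 1 / (1 + 0.010715 + 0.077625) = 1/1.0883 = 0.9188
[HCO3⁻] = α₁ × DIC = 0.9188 × 2.03 = 1.87 mmol/kg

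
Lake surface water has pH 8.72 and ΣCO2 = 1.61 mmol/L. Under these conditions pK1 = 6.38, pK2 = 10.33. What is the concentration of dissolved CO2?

α₀ = 1 / (1 + K1/[H⁺] + K1K2/[H⁺]²) = 1 / (1 + 10^+2.34 + 10^+0.73)
   = 1 / (1 + 218.78 + 5.3703) = 1/225.15 = 0.004442
[CO2*] = α₀ × DIC = 0.004442 × 1.61 = 0.00715 mmol/L = 7.15 μmol/L

[CO2*] = 7.15 μmol/L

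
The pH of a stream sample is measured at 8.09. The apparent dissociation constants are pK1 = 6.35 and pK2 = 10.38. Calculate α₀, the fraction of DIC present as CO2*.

α₀ = 1 / (1 + K1/[H⁺] + K1K2/[H⁺]²) = 1 / (1 + 10^+1.74 + 10^-0.55)
   = 1 / (1 + 54.954 + 0.28184) = 1/56.236 = 0.01778

α₀ = 0.0178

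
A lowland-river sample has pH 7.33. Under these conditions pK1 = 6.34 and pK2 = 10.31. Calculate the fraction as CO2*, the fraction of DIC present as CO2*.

α₀ = 1 / (1 + K1/[H⁺] + K1K2/[H⁺]²) = 1 / (1 + 10^+0.99 + 10^-1.99)
   = 1 / (1 + 9.7724 + 0.010233) = 1/10.783 = 0.09274

α₀ = 0.0927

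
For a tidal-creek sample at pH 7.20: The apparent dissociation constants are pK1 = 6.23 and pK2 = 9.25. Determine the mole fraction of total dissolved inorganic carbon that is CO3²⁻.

α₂ = 1 / (1 + [H⁺]/K2 + [H⁺]²/(K1K2)) = 1 / (1 + 10^+2.05 + 10^+1.08)
   = 1 / (1 + 112.20 + 12.023) = 1/125.22 = 0.007986

α₂ = 0.00799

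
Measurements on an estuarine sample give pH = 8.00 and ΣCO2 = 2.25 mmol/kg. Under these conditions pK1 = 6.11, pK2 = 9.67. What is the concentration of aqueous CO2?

[CO2*] = 0.0280 mmol/kg

α₀ = 1 / (1 + K1/[H⁺] + K1K2/[H⁺]²) = 1 / (1 + 10^+1.89 + 10^+0.22)
   = 1 / (1 + 77.625 + 1.6596) = 1/80.284 = 0.01246
[CO2*] = α₀ × DIC = 0.01246 × 2.25 = 0.0280 mmol/kg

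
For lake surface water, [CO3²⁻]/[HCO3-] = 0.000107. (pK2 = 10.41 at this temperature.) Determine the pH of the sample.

From K2 = [H⁺][CO3²⁻]/[HCO3-]:  pH = pK2 + log₁₀([CO3²⁻]/[HCO3-])
log₁₀(0.000107) = -3.971
pH = 10.41 + (-3.971) = 6.44

pH = 6.44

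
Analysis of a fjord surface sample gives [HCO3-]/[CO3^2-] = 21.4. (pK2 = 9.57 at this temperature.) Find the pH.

From K2 = [H⁺][CO3^2-]/[HCO3-]:  pH = pK2 − log₁₀([HCO3-]/[CO3^2-])
log₁₀(21.4) = +1.330
pH = 9.57 − (+1.330) = 8.24

pH = 8.24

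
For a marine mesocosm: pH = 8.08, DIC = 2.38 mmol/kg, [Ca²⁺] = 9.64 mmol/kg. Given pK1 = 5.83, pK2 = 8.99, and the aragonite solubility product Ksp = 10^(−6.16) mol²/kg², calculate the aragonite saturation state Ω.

Ω = 3.61

α₂ = 1 / (1 + [H⁺]/K2 + [H⁺]²/(K1K2)) = 1 / (1 + 10^+0.91 + 10^-1.34)
   = 1 / (1 + 8.1283 + 0.045709) = 1/9.1740 = 0.1090
[CO3²⁻] = α₂ × DIC = 0.1090 × 2.38 = 0.2594 mmol/kg
Ksp = 10^(−6.16) = 6.918×10^-7
Ω = [Ca²⁺][CO3²⁻]/Ksp = (9.64×10^-3)(2.594×10^-4) / 6.918×10^-7 = 3.61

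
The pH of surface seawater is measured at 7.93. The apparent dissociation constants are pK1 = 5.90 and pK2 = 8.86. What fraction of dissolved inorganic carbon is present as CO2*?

α₀ = 0.00828

α₀ = 1 / (1 + K1/[H⁺] + K1K2/[H⁺]²) = 1 / (1 + 10^+2.03 + 10^+1.10)
   = 1 / (1 + 107.15 + 12.589) = 1/120.74 = 0.008282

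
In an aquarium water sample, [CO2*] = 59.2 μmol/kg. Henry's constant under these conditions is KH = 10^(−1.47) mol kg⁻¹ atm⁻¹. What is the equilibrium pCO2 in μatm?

pCO2 = 1750 μatm

KH = 10^(−1.47) = 3.388×10^-2 mol kg⁻¹ atm⁻¹
pCO2 = [CO2*]/KH = 59.2×10^-6 / 3.388×10^-2 = 1.75×10^-3 atm = 1750 μatm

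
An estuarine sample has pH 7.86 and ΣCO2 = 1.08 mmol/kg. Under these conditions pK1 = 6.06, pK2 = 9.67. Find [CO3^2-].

[CO3²⁻] = 16.2 μmol/kg

α₂ = 1 / (1 + [H⁺]/K2 + [H⁺]²/(K1K2)) = 1 / (1 + 10^+1.81 + 10^+0.01)
   = 1 / (1 + 64.565 + 1.0233) = 1/66.589 = 0.01502
[CO3²⁻] = α₂ × DIC = 0.01502 × 1.08 = 0.0162 mmol/kg = 16.2 μmol/kg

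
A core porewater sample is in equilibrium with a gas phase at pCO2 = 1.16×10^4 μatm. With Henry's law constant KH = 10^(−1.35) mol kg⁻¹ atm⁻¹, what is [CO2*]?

KH = 10^(−1.35) = 4.467×10^-2 mol kg⁻¹ atm⁻¹
[CO2*] = KH · pCO2 = 4.467×10^-2 × 1.16×10^4×10^-6 atm = 5.18×10^-4 mol/kg

[CO2*] = 518 μmol/kg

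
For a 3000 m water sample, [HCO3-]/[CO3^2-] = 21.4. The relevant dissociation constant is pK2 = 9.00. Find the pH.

From K2 = [H⁺][CO3^2-]/[HCO3-]:  pH = pK2 − log₁₀([HCO3-]/[CO3^2-])
log₁₀(21.4) = +1.330
pH = 9.00 − (+1.330) = 7.67

pH = 7.67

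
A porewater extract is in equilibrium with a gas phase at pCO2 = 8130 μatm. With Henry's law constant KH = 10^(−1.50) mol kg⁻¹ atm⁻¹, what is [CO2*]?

[CO2*] = 257 μmol/kg

KH = 10^(−1.50) = 3.162×10^-2 mol kg⁻¹ atm⁻¹
[CO2*] = KH · pCO2 = 3.162×10^-2 × 8130×10^-6 atm = 2.57×10^-4 mol/kg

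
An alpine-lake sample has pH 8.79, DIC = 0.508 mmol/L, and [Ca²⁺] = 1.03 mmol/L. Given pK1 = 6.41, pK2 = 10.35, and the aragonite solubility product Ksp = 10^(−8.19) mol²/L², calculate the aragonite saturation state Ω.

Ω = 2.16

α₂ = 1 / (1 + [H⁺]/K2 + [H⁺]²/(K1K2)) = 1 / (1 + 10^+1.56 + 10^-0.82)
   = 1 / (1 + 36.308 + 0.15136) = 1/37.459 = 0.02670
[CO3²⁻] = α₂ × DIC = 0.02670 × 0.508 = 0.01356 mmol/L = 13.56 μmol/L
Ksp = 10^(−8.19) = 6.457×10^-9
Ω = [Ca²⁺][CO3²⁻]/Ksp = (1.03×10^-3)(1.356×10^-5) / 6.457×10^-9 = 2.16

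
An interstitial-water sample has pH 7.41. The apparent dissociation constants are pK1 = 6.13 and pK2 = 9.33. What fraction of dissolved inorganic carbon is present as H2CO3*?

α₀ = 0.0493

α₀ = 1 / (1 + K1/[H⁺] + K1K2/[H⁺]²) = 1 / (1 + 10^+1.28 + 10^-0.64)
   = 1 / (1 + 19.055 + 0.22909) = 1/20.284 = 0.04930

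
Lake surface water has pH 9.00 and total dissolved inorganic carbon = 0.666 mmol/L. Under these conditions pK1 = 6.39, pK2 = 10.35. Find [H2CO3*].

α₀ = 1 / (1 + K1/[H⁺] + K1K2/[H⁺]²) = 1 / (1 + 10^+2.61 + 10^+1.26)
   = 1 / (1 + 407.38 + 18.197) = 1/426.58 = 0.002344
[CO2*] = α₀ × DIC = 0.002344 × 0.666 = 0.00156 mmol/L = 1.56 μmol/L

[CO2*] = 1.56 μmol/L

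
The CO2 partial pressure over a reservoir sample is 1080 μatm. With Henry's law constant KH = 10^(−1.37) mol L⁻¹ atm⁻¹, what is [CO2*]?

KH = 10^(−1.37) = 4.266×10^-2 mol L⁻¹ atm⁻¹
[CO2*] = KH · pCO2 = 4.266×10^-2 × 1080×10^-6 atm = 4.61×10^-5 mol/L

[CO2*] = 46.1 μmol/L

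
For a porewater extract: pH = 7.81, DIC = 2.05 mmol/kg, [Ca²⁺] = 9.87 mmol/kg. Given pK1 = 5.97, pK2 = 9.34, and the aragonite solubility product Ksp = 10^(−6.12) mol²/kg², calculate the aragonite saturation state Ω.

Ω = 0.754

α₂ = 1 / (1 + [H⁺]/K2 + [H⁺]²/(K1K2)) = 1 / (1 + 10^+1.53 + 10^-0.31)
   = 1 / (1 + 33.884 + 0.48978) = 1/35.374 = 0.02827
[CO3²⁻] = α₂ × DIC = 0.02827 × 2.05 = 0.05795 mmol/kg
Ksp = 10^(−6.12) = 7.586×10^-7
Ω = [Ca²⁺][CO3²⁻]/Ksp = (9.87×10^-3)(5.795×10^-5) / 7.586×10^-7 = 0.754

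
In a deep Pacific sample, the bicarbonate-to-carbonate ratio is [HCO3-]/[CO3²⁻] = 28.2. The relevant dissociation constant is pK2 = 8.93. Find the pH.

From K2 = [H⁺][CO3²⁻]/[HCO3-]:  pH = pK2 − log₁₀([HCO3-]/[CO3²⁻])
log₁₀(28.2) = +1.450
pH = 8.93 − (+1.450) = 7.48

pH = 7.48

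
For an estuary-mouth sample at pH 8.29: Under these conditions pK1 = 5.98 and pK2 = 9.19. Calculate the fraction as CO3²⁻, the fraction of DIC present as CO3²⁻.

α₂ = 0.111

α₂ = 1 / (1 + [H⁺]/K2 + [H⁺]²/(K1K2)) = 1 / (1 + 10^+0.90 + 10^-1.41)
   = 1 / (1 + 7.9433 + 0.038905) = 1/8.9822 = 0.1113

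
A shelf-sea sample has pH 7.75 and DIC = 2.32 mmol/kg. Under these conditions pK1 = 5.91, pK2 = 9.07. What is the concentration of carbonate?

[CO3²⁻] = 0.105 mmol/kg

α₂ = 1 / (1 + [H⁺]/K2 + [H⁺]²/(K1K2)) = 1 / (1 + 10^+1.32 + 10^-0.52)
   = 1 / (1 + 20.893 + 0.30200) = 1/22.195 = 0.04506
[CO3²⁻] = α₂ × DIC = 0.04506 × 2.32 = 0.105 mmol/kg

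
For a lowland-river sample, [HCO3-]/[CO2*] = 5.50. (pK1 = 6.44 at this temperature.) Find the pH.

pH = 7.18

From K1 = [H⁺][HCO3-]/[CO2*]:  pH = pK1 + log₁₀([HCO3-]/[CO2*])
log₁₀(5.50) = +0.740
pH = 6.44 + (+0.740) = 7.18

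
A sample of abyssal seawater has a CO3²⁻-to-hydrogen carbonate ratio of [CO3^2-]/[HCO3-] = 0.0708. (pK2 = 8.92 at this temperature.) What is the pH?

pH = 7.77

From K2 = [H⁺][CO3^2-]/[HCO3-]:  pH = pK2 + log₁₀([CO3^2-]/[HCO3-])
log₁₀(0.0708) = -1.150
pH = 8.92 + (-1.150) = 7.77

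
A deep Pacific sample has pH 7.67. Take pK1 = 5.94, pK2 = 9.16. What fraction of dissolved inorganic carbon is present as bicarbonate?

α₁ = 1 / (1 + [H⁺]/K1 + K2/[H⁺]) = 1 / (1 + 10^-1.73 + 10^-1.49)
   = 1 / (1 + 0.018621 + 0.032359) = 1/1.0510 = 0.9515

α₁ = 0.951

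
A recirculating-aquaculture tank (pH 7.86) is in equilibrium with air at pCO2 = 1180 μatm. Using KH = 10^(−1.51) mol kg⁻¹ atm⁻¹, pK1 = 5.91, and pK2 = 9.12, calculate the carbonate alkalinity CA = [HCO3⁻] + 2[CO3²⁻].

CA = 3.61 mmol/kg

[CO2*] = KH · pCO2 = 10^(−1.51) × 1180×10^-6 = 3.647×10^-5 mol/kg
α₀ = 1/(1 + K1/[H⁺] + K1K2/[H⁺]²) = 1/(1 + 10^+1.95 + 10^+0.69) = 0.01052
DIC = [CO2*]/α₀ = 3.647×10^-5 / 0.01052 = 3.465 mmol/kg
CA = (α₁ + 2α₂)·DIC = (0.9379 + 2×0.05154) × 3.465 = 3.61 mmol/kg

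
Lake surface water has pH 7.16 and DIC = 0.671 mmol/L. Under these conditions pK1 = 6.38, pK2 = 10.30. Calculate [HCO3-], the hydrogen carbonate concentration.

[HCO3⁻] = 0.575 mmol/L

α₁ = 1 / (1 + [H⁺]/K1 + K2/[H⁺]) = 1 / (1 + 10^-0.78 + 10^-3.14)
   = 1 / (1 + 0.16596 + 0.00072444) = 1/1.1667 = 0.8571
[HCO3⁻] = α₁ × DIC = 0.8571 × 0.671 = 0.575 mmol/L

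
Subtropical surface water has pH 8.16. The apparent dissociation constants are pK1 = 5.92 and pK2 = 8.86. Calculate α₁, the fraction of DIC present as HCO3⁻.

α₁ = 1 / (1 + [H⁺]/K1 + K2/[H⁺]) = 1 / (1 + 10^-2.24 + 10^-0.70)
   = 1 / (1 + 0.0057544 + 0.19953) = 1/1.2053 = 0.8297

α₁ = 0.830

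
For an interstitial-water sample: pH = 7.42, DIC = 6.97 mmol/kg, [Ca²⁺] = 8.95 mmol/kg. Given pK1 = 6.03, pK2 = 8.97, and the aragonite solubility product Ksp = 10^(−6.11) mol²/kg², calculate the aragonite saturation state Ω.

α₂ = 1 / (1 + [H⁺]/K2 + [H⁺]²/(K1K2)) = 1 / (1 + 10^+1.55 + 10^+0.16)
   = 1 / (1 + 35.481 + 1.4454) = 1/37.927 = 0.02637
[CO3²⁻] = α₂ × DIC = 0.02637 × 6.97 = 0.1838 mmol/kg
Ksp = 10^(−6.11) = 7.762×10^-7
Ω = [Ca²⁺][CO3²⁻]/Ksp = (8.95×10^-3)(1.838×10^-4) / 7.762×10^-7 = 2.12

Ω = 2.12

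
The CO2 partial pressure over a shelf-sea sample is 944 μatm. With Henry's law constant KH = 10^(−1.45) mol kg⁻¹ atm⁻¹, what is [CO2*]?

KH = 10^(−1.45) = 3.548×10^-2 mol kg⁻¹ atm⁻¹
[CO2*] = KH · pCO2 = 3.548×10^-2 × 944×10^-6 atm = 3.35×10^-5 mol/kg

[CO2*] = 33.5 μmol/kg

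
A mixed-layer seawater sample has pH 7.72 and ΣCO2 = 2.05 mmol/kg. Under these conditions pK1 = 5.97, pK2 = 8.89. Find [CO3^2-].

[CO3²⁻] = 0.128 mmol/kg

α₂ = 1 / (1 + [H⁺]/K2 + [H⁺]²/(K1K2)) = 1 / (1 + 10^+1.17 + 10^-0.58)
   = 1 / (1 + 14.791 + 0.26303) = 1/16.054 = 0.06229
[CO3²⁻] = α₂ × DIC = 0.06229 × 2.05 = 0.128 mmol/kg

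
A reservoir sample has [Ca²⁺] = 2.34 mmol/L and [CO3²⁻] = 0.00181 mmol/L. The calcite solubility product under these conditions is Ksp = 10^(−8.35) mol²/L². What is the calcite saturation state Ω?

Ω = 0.948

Ksp = 10^(−8.35) = 4.467×10^-9
Ω = [Ca²⁺][CO3²⁻]/Ksp = (2.34×10^-3)(0.00181×10^-3) / 4.467×10^-9 = 0.948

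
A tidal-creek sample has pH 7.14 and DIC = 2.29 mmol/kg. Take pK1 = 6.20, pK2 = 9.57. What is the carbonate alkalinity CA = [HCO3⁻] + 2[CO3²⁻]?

CA = [HCO3⁻] + 2[CO3²⁻] = (α₁ + 2α₂)·DIC
At pH 7.14: [H⁺]/K1 = 10^-0.94 = 0.11482, K2/[H⁺] = 10^-2.43 = 0.0037154
α₁ = 1/(1 + 0.11482 + 0.0037154) = 1/1.1185 = 0.8940; α₂ = α₁·K2/[H⁺] = 0.003322
α₁ + 2α₂ = 0.9007
CA = 0.9007 × 2.29 = 2.06 mmol/kg

CA = 2.06 mmol/kg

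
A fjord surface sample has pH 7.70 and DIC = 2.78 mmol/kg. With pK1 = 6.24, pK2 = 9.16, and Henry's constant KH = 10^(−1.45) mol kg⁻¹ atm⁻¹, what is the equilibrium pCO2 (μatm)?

pCO2 = 2540 μatm

α₀ = 1 / (1 + K1/[H⁺] + K1K2/[H⁺]²) = 1 / (1 + 10^+1.46 + 10^+0.00)
   = 1 / (1 + 28.840 + 1.0000) = 1/30.840 = 0.03243
[CO2*] = α₀ × DIC = 0.03243 × 2.78 = 0.09014 mmol/kg
pCO2 = [CO2*]/KH = 9.014×10^-5 / 3.548×10^-2 = 2540 μatm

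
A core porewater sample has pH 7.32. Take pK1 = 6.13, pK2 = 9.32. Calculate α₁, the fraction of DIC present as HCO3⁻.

α₁ = 0.931

α₁ = 1 / (1 + [H⁺]/K1 + K2/[H⁺]) = 1 / (1 + 10^-1.19 + 10^-2.00)
   = 1 / (1 + 0.064565 + 0.010000) = 1/1.0746 = 0.9306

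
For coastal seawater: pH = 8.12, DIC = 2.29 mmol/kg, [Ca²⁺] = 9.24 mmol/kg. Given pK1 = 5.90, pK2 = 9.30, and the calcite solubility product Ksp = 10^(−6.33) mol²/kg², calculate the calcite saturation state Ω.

Ω = 2.79

α₂ = 1 / (1 + [H⁺]/K2 + [H⁺]²/(K1K2)) = 1 / (1 + 10^+1.18 + 10^-1.04)
   = 1 / (1 + 15.136 + 0.091201) = 1/16.227 = 0.06163
[CO3²⁻] = α₂ × DIC = 0.06163 × 2.29 = 0.1411 mmol/kg
Ksp = 10^(−6.33) = 4.677×10^-7
Ω = [Ca²⁺][CO3²⁻]/Ksp = (9.24×10^-3)(1.411×10^-4) / 4.677×10^-7 = 2.79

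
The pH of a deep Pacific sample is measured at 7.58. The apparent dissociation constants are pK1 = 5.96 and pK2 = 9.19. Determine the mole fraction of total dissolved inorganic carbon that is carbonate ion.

α₂ = 1 / (1 + [H⁺]/K2 + [H⁺]²/(K1K2)) = 1 / (1 + 10^+1.61 + 10^-0.01)
   = 1 / (1 + 40.738 + 0.97724) = 1/42.715 = 0.02341

α₂ = 0.0234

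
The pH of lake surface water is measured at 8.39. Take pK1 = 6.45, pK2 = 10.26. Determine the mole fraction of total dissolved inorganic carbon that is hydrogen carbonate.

α₁ = 1 / (1 + [H⁺]/K1 + K2/[H⁺]) = 1 / (1 + 10^-1.94 + 10^-1.87)
   = 1 / (1 + 0.011482 + 0.013490) = 1/1.0250 = 0.9756

α₁ = 0.976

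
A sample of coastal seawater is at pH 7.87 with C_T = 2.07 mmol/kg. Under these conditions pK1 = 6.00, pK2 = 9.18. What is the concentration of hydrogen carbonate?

α₁ = 1 / (1 + [H⁺]/K1 + K2/[H⁺]) = 1 / (1 + 10^-1.87 + 10^-1.31)
   = 1 / (1 + 0.013490 + 0.048978) = 1/1.0625 = 0.9412
[HCO3⁻] = α₁ × DIC = 0.9412 × 2.07 = 1.95 mmol/kg

[HCO3⁻] = 1.95 mmol/kg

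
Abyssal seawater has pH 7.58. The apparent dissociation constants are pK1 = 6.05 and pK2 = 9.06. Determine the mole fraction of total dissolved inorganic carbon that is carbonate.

α₂ = 1 / (1 + [H⁺]/K2 + [H⁺]²/(K1K2)) = 1 / (1 + 10^+1.48 + 10^-0.05)
   = 1 / (1 + 30.200 + 0.89125) = 1/32.091 = 0.03116

α₂ = 0.0312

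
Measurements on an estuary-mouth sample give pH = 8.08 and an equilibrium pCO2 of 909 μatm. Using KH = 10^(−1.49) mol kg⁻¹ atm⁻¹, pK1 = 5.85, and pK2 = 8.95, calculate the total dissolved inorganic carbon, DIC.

DIC = 5.70 mmol/kg

[CO2*] = KH · pCO2 = 10^(−1.49) × 909×10^-6 = 2.941×10^-5 mol/kg
α₀ = 1/(1 + K1/[H⁺] + K1K2/[H⁺]²) = 1/(1 + 10^+2.23 + 10^+1.36) = 0.005162
DIC = [CO2*]/α₀ = 2.941×10^-5 / 0.005162 = 5.70 mmol/kg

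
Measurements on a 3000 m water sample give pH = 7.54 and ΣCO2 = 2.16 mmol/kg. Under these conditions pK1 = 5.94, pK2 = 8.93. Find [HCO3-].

[HCO3⁻] = 2.03 mmol/kg

α₁ = 1 / (1 + [H⁺]/K1 + K2/[H⁺]) = 1 / (1 + 10^-1.60 + 10^-1.39)
   = 1 / (1 + 0.025119 + 0.040738) = 1/1.0659 = 0.9382
[HCO3⁻] = α₁ × DIC = 0.9382 × 2.16 = 2.03 mmol/kg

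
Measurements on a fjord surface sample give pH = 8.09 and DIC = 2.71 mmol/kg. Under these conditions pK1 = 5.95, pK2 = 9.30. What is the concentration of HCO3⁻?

[HCO3⁻] = 2.54 mmol/kg

α₁ = 1 / (1 + [H⁺]/K1 + K2/[H⁺]) = 1 / (1 + 10^-2.14 + 10^-1.21)
   = 1 / (1 + 0.0072444 + 0.061660) = 1/1.0689 = 0.9355
[HCO3⁻] = α₁ × DIC = 0.9355 × 2.71 = 2.54 mmol/kg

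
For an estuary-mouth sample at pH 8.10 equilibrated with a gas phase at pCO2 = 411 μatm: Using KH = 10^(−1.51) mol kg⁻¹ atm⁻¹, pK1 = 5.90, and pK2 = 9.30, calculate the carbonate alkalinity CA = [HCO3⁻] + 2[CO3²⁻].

CA = 2.27 mmol/kg

[CO2*] = KH · pCO2 = 10^(−1.51) × 411×10^-6 = 1.270×10^-5 mol/kg
α₀ = 1/(1 + K1/[H⁺] + K1K2/[H⁺]²) = 1/(1 + 10^+2.20 + 10^+1.00) = 0.005900
DIC = [CO2*]/α₀ = 1.270×10^-5 / 0.005900 = 2.153 mmol/kg
CA = (α₁ + 2α₂)·DIC = (0.9351 + 2×0.05900) × 2.153 = 2.27 mmol/kg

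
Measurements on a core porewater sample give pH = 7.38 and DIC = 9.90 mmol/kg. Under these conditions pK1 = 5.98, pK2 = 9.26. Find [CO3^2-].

[CO3²⁻] = 0.124 mmol/kg

α₂ = 1 / (1 + [H⁺]/K2 + [H⁺]²/(K1K2)) = 1 / (1 + 10^+1.88 + 10^+0.48)
   = 1 / (1 + 75.858 + 3.0200) = 1/79.878 = 0.01252
[CO3²⁻] = α₂ × DIC = 0.01252 × 9.90 = 0.124 mmol/kg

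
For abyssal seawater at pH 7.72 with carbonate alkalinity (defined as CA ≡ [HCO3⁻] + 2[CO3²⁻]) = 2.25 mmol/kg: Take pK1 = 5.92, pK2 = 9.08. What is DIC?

CA = [HCO3⁻] + 2[CO3²⁻] = (α₁ + 2α₂)·DIC
At pH 7.72: [H⁺]/K1 = 10^-1.80 = 0.015849, K2/[H⁺] = 10^-1.36 = 0.043652
α₁ = 1/(1 + 0.015849 + 0.043652) = 1/1.0595 = 0.9438; α₂ = α₁·K2/[H⁺] = 0.04120
α₁ + 2α₂ = 1.0262
DIC = CA / (α₁ + 2α₂) = 2.25 / 1.0262 = 2.19 mmol/kg

DIC = 2.19 mmol/kg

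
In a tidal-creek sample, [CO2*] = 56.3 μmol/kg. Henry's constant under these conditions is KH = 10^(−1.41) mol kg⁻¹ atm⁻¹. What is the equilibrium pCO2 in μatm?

pCO2 = 1450 μatm

KH = 10^(−1.41) = 3.890×10^-2 mol kg⁻¹ atm⁻¹
pCO2 = [CO2*]/KH = 56.3×10^-6 / 3.890×10^-2 = 1.45×10^-3 atm = 1450 μatm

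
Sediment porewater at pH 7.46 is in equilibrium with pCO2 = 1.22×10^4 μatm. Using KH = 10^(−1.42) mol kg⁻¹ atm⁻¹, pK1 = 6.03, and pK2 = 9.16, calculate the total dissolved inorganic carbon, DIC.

[CO2*] = KH · pCO2 = 10^(−1.42) × 1.22×10^4×10^-6 = 4.638×10^-4 mol/kg
α₀ = 1/(1 + K1/[H⁺] + K1K2/[H⁺]²) = 1/(1 + 10^+1.43 + 10^-0.27) = 0.03515
DIC = [CO2*]/α₀ = 4.638×10^-4 / 0.03515 = 13.2 mmol/kg

DIC = 13.2 mmol/kg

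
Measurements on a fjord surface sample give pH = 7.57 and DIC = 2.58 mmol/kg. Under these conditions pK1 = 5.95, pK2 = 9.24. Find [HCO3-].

[HCO3⁻] = 2.47 mmol/kg

α₁ = 1 / (1 + [H⁺]/K1 + K2/[H⁺]) = 1 / (1 + 10^-1.62 + 10^-1.67)
   = 1 / (1 + 0.023988 + 0.021380) = 1/1.0454 = 0.9566
[HCO3⁻] = α₁ × DIC = 0.9566 × 2.58 = 2.47 mmol/kg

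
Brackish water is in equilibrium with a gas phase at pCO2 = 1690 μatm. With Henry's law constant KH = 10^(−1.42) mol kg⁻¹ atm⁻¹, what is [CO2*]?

KH = 10^(−1.42) = 3.802×10^-2 mol kg⁻¹ atm⁻¹
[CO2*] = KH · pCO2 = 3.802×10^-2 × 1690×10^-6 atm = 6.43×10^-5 mol/kg

[CO2*] = 64.3 μmol/kg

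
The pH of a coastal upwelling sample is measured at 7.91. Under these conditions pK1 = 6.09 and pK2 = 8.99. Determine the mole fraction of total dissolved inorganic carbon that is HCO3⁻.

α₁ = 1 / (1 + [H⁺]/K1 + K2/[H⁺]) = 1 / (1 + 10^-1.82 + 10^-1.08)
   = 1 / (1 + 0.015136 + 0.083176) = 1/1.0983 = 0.9105

α₁ = 0.910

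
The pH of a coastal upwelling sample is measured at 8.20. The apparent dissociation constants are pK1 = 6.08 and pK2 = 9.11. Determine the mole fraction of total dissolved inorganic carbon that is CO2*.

α₀ = 0.00671

α₀ = 1 / (1 + K1/[H⁺] + K1K2/[H⁺]²) = 1 / (1 + 10^+2.12 + 10^+1.21)
   = 1 / (1 + 131.83 + 16.218) = 1/149.04 = 0.006709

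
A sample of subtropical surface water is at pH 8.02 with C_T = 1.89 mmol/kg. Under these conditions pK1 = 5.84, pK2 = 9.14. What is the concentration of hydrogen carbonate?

α₁ = 1 / (1 + [H⁺]/K1 + K2/[H⁺]) = 1 / (1 + 10^-2.18 + 10^-1.12)
   = 1 / (1 + 0.0066069 + 0.075858) = 1/1.0825 = 0.9238
[HCO3⁻] = α₁ × DIC = 0.9238 × 1.89 = 1.75 mmol/kg

[HCO3⁻] = 1.75 mmol/kg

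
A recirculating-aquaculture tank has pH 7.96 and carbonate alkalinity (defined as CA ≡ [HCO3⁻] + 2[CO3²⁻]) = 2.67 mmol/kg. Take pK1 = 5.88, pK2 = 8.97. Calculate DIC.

CA = [HCO3⁻] + 2[CO3²⁻] = (α₁ + 2α₂)·DIC
At pH 7.96: [H⁺]/K1 = 10^-2.08 = 0.0083176, K2/[H⁺] = 10^-1.01 = 0.097724
α₁ = 1/(1 + 0.0083176 + 0.097724) = 1/1.1060 = 0.9041; α₂ = α₁·K2/[H⁺] = 0.08835
α₁ + 2α₂ = 1.0808
DIC = CA / (α₁ + 2α₂) = 2.67 / 1.0808 = 2.47 mmol/kg

DIC = 2.47 mmol/kg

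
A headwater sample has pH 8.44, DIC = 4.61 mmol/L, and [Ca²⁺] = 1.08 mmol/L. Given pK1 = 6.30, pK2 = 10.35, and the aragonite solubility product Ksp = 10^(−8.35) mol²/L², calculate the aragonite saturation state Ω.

α₂ = 1 / (1 + [H⁺]/K2 + [H⁺]²/(K1K2)) = 1 / (1 + 10^+1.91 + 10^-0.23)
   = 1 / (1 + 81.283 + 0.58884) = 1/82.872 = 0.01207
[CO3²⁻] = α₂ × DIC = 0.01207 × 4.61 = 0.05563 mmol/L
Ksp = 10^(−8.35) = 4.467×10^-9
Ω = [Ca²⁺][CO3²⁻]/Ksp = (1.08×10^-3)(5.563×10^-5) / 4.467×10^-9 = 13.4

Ω = 13.4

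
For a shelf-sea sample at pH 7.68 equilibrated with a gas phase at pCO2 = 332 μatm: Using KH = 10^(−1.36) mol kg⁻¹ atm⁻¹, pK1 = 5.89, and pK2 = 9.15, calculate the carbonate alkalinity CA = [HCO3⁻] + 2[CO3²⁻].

CA = 0.954 mmol/kg

[CO2*] = KH · pCO2 = 10^(−1.36) × 332×10^-6 = 1.449×10^-5 mol/kg
α₀ = 1/(1 + K1/[H⁺] + K1K2/[H⁺]²) = 1/(1 + 10^+1.79 + 10^+0.32) = 0.01544
DIC = [CO2*]/α₀ = 1.449×10^-5 / 0.01544 = 0.9384 mmol/kg
CA = (α₁ + 2α₂)·DIC = (0.9523 + 2×0.03227) × 0.9384 = 0.954 mmol/kg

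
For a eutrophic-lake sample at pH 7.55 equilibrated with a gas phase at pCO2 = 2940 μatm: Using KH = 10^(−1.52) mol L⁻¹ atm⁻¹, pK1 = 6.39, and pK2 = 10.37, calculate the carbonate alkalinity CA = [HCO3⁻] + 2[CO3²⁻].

CA = 1.29 mmol/L

[CO2*] = KH · pCO2 = 10^(−1.52) × 2940×10^-6 = 8.879×10^-5 mol/L
α₀ = 1/(1 + K1/[H⁺] + K1K2/[H⁺]²) = 1/(1 + 10^+1.16 + 10^-1.66) = 0.06462
DIC = [CO2*]/α₀ = 8.879×10^-5 / 0.06462 = 1.374 mmol/L
CA = (α₁ + 2α₂)·DIC = (0.9340 + 2×0.001414) × 1.374 = 1.29 mmol/L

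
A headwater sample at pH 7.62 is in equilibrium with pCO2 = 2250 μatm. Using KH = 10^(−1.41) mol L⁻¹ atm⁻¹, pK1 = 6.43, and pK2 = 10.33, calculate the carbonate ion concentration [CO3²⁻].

[CO2*] = KH · pCO2 = 10^(−1.41) × 2250×10^-6 = 8.754×10^-5 mol/L
α₀ = 1/(1 + K1/[H⁺] + K1K2/[H⁺]²) = 1/(1 + 10^+1.19 + 10^-1.52) = 0.06054
DIC = [CO2*]/α₀ = 8.754×10^-5 / 0.06054 = 1.446 mmol/L
[CO3²⁻] = α₂·DIC; α₂ = 0.001828, so [CO3²⁻] = 0.001828 × 1.446 = 0.00264 mmol/L = 2.64 μmol/L

[CO3²⁻] = 2.64 μmol/L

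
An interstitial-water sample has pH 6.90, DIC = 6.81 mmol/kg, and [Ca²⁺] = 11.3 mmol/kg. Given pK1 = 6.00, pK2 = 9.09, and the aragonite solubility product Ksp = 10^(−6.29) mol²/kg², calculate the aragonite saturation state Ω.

α₂ = 1 / (1 + [H⁺]/K2 + [H⁺]²/(K1K2)) = 1 / (1 + 10^+2.19 + 10^+1.29)
   = 1 / (1 + 154.88 + 19.498) = 1/175.38 = 0.005702
[CO3²⁻] = α₂ × DIC = 0.005702 × 6.81 = 0.03883 mmol/kg
Ksp = 10^(−6.29) = 5.129×10^-7
Ω = [Ca²⁺][CO3²⁻]/Ksp = (11.3×10^-3)(3.883×10^-5) / 5.129×10^-7 = 0.856

Ω = 0.856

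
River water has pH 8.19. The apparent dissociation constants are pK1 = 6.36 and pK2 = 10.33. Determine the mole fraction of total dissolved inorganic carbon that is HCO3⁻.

α₁ = 0.978

α₁ = 1 / (1 + [H⁺]/K1 + K2/[H⁺]) = 1 / (1 + 10^-1.83 + 10^-2.14)
   = 1 / (1 + 0.014791 + 0.0072444) = 1/1.0220 = 0.9784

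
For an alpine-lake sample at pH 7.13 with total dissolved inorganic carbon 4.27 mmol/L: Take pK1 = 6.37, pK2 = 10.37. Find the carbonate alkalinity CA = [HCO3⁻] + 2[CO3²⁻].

CA = 3.64 mmol/L

CA = [HCO3⁻] + 2[CO3²⁻] = (α₁ + 2α₂)·DIC
At pH 7.13: [H⁺]/K1 = 10^-0.76 = 0.17378, K2/[H⁺] = 10^-3.24 = 0.00057544
α₁ = 1/(1 + 0.17378 + 0.00057544) = 1/1.1744 = 0.8515; α₂ = α₁·K2/[H⁺] = 0.0004900
α₁ + 2α₂ = 0.8525
CA = 0.8525 × 4.27 = 3.64 mmol/L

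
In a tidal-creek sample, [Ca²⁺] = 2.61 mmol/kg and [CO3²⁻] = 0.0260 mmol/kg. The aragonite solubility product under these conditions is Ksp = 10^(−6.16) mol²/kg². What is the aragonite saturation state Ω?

Ksp = 10^(−6.16) = 6.918×10^-7
Ω = [Ca²⁺][CO3²⁻]/Ksp = (2.61×10^-3)(0.0260×10^-3) / 6.918×10^-7 = 0.0981

Ω = 0.0981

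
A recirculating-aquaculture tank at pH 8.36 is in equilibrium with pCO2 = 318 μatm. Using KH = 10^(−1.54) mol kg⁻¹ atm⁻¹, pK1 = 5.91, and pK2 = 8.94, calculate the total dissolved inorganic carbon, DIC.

DIC = 3.27 mmol/kg

[CO2*] = KH · pCO2 = 10^(−1.54) × 318×10^-6 = 9.171×10^-6 mol/kg
α₀ = 1/(1 + K1/[H⁺] + K1K2/[H⁺]²) = 1/(1 + 10^+2.45 + 10^+1.87) = 0.002801
DIC = [CO2*]/α₀ = 9.171×10^-6 / 0.002801 = 3.27 mmol/kg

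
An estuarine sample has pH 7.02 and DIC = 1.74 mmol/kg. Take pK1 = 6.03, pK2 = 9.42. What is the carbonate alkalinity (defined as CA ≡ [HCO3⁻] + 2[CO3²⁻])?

CA = 1.59 mmol/kg

CA = [HCO3⁻] + 2[CO3²⁻] = (α₁ + 2α₂)·DIC
At pH 7.02: [H⁺]/K1 = 10^-0.99 = 0.10233, K2/[H⁺] = 10^-2.40 = 0.0039811
α₁ = 1/(1 + 0.10233 + 0.0039811) = 1/1.1063 = 0.9039; α₂ = α₁·K2/[H⁺] = 0.003599
α₁ + 2α₂ = 0.9111
CA = 0.9111 × 1.74 = 1.59 mmol/kg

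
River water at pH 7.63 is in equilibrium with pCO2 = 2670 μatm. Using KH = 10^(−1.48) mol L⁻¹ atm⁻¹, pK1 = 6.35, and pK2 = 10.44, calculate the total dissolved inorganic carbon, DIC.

DIC = 1.78 mmol/L

[CO2*] = KH · pCO2 = 10^(−1.48) × 2670×10^-6 = 8.841×10^-5 mol/L
α₀ = 1/(1 + K1/[H⁺] + K1K2/[H⁺]²) = 1/(1 + 10^+1.28 + 10^-1.53) = 0.04979
DIC = [CO2*]/α₀ = 8.841×10^-5 / 0.04979 = 1.78 mmol/L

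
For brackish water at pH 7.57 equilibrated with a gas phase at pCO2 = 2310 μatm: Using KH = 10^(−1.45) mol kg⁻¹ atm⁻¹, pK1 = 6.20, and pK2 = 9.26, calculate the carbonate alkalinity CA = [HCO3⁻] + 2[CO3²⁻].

[CO2*] = KH · pCO2 = 10^(−1.45) × 2310×10^-6 = 8.196×10^-5 mol/kg
α₀ = 1/(1 + K1/[H⁺] + K1K2/[H⁺]²) = 1/(1 + 10^+1.37 + 10^-0.32) = 0.04013
DIC = [CO2*]/α₀ = 8.196×10^-5 / 0.04013 = 2.043 mmol/kg
CA = (α₁ + 2α₂)·DIC = (0.9407 + 2×0.01921) × 2.043 = 2.00 mmol/kg

CA = 2.00 mmol/kg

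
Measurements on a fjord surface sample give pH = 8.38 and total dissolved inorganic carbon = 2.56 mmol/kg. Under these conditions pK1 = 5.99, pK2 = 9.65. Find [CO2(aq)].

α₀ = 1 / (1 + K1/[H⁺] + K1K2/[H⁺]²) = 1 / (1 + 10^+2.39 + 10^+1.12)
   = 1 / (1 + 245.47 + 13.183) = 1/259.65 = 0.003851
[CO2*] = α₀ × DIC = 0.003851 × 2.56 = 0.00986 mmol/kg = 9.86 μmol/kg

[CO2*] = 9.86 μmol/kg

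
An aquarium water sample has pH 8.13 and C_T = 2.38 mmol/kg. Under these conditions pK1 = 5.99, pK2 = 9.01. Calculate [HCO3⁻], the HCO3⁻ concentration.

α₁ = 1 / (1 + [H⁺]/K1 + K2/[H⁺]) = 1 / (1 + 10^-2.14 + 10^-0.88)
   = 1 / (1 + 0.0072444 + 0.13183) = 1/1.1391 = 0.8779
[HCO3⁻] = α₁ × DIC = 0.8779 × 2.38 = 2.09 mmol/kg

[HCO3⁻] = 2.09 mmol/kg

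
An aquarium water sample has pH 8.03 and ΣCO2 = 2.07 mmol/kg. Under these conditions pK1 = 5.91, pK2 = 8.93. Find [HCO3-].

α₁ = 1 / (1 + [H⁺]/K1 + K2/[H⁺]) = 1 / (1 + 10^-2.12 + 10^-0.90)
   = 1 / (1 + 0.0075858 + 0.12589) = 1/1.1335 = 0.8822
[HCO3⁻] = α₁ × DIC = 0.8822 × 2.07 = 1.83 mmol/kg

[HCO3⁻] = 1.83 mmol/kg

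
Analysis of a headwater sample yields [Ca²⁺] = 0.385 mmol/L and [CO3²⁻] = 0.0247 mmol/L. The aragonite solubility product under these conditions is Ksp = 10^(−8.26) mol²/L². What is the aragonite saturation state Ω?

Ksp = 10^(−8.26) = 5.495×10^-9
Ω = [Ca²⁺][CO3²⁻]/Ksp = (0.385×10^-3)(0.0247×10^-3) / 5.495×10^-9 = 1.73

Ω = 1.73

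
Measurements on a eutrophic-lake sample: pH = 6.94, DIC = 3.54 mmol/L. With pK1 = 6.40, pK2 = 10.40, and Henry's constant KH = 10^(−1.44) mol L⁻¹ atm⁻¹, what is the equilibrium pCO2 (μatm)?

α₀ = 1 / (1 + K1/[H⁺] + K1K2/[H⁺]²) = 1 / (1 + 10^+0.54 + 10^-2.92)
   = 1 / (1 + 3.4674 + 0.0012023) = 1/4.4686 = 0.2238
[CO2*] = α₀ × DIC = 0.2238 × 3.54 = 0.7922 mmol/L
pCO2 = [CO2*]/KH = 7.922×10^-4 / 3.631×10^-2 = 2.18×10^4 μatm

pCO2 = 2.18×10^4 μatm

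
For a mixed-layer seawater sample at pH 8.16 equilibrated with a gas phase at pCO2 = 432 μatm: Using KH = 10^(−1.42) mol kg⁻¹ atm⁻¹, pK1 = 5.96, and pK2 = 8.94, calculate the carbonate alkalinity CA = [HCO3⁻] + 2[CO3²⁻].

[CO2*] = KH · pCO2 = 10^(−1.42) × 432×10^-6 = 1.642×10^-5 mol/kg
α₀ = 1/(1 + K1/[H⁺] + K1K2/[H⁺]²) = 1/(1 + 10^+2.20 + 10^+1.42) = 0.005382
DIC = [CO2*]/α₀ = 1.642×10^-5 / 0.005382 = 3.051 mmol/kg
CA = (α₁ + 2α₂)·DIC = (0.8530 + 2×0.1416) × 3.051 = 3.47 mmol/kg

CA = 3.47 mmol/kg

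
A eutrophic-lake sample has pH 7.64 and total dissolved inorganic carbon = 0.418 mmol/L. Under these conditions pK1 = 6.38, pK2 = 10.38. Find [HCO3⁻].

[HCO3⁻] = 0.396 mmol/L

α₁ = 1 / (1 + [H⁺]/K1 + K2/[H⁺]) = 1 / (1 + 10^-1.26 + 10^-2.74)
   = 1 / (1 + 0.054954 + 0.0018197) = 1/1.0568 = 0.9463
[HCO3⁻] = α₁ × DIC = 0.9463 × 0.418 = 0.396 mmol/L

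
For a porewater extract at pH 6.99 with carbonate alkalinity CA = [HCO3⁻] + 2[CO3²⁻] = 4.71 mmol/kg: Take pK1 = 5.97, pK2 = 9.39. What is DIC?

DIC = 5.14 mmol/kg

CA = [HCO3⁻] + 2[CO3²⁻] = (α₁ + 2α₂)·DIC
At pH 6.99: [H⁺]/K1 = 10^-1.02 = 0.095499, K2/[H⁺] = 10^-2.40 = 0.0039811
α₁ = 1/(1 + 0.095499 + 0.0039811) = 1/1.0995 = 0.9095; α₂ = α₁·K2/[H⁺] = 0.003621
α₁ + 2α₂ = 0.9168
DIC = CA / (α₁ + 2α₂) = 4.71 / 0.9168 = 5.14 mmol/kg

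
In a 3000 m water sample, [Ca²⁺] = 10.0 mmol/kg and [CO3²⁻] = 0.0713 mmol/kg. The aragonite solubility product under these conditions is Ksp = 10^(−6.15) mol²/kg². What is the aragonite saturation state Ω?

Ω = 1.01

Ksp = 10^(−6.15) = 7.079×10^-7
Ω = [Ca²⁺][CO3²⁻]/Ksp = (10.0×10^-3)(0.0713×10^-3) / 7.079×10^-7 = 1.01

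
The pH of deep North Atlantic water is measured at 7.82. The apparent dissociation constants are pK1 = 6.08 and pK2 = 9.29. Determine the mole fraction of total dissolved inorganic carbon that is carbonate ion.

α₂ = 0.0322

α₂ = 1 / (1 + [H⁺]/K2 + [H⁺]²/(K1K2)) = 1 / (1 + 10^+1.47 + 10^-0.27)
   = 1 / (1 + 29.512 + 0.53703) = 1/31.049 = 0.03221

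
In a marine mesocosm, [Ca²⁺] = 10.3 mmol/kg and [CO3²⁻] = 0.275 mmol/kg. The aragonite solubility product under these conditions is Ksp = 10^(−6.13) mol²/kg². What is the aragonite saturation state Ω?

Ω = 3.82

Ksp = 10^(−6.13) = 7.413×10^-7
Ω = [Ca²⁺][CO3²⁻]/Ksp = (10.3×10^-3)(0.275×10^-3) / 7.413×10^-7 = 3.82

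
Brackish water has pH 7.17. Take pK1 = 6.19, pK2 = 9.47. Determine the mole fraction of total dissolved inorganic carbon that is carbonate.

α₂ = 0.00452

α₂ = 1 / (1 + [H⁺]/K2 + [H⁺]²/(K1K2)) = 1 / (1 + 10^+2.30 + 10^+1.32)
   = 1 / (1 + 199.53 + 20.893) = 1/221.42 = 0.004516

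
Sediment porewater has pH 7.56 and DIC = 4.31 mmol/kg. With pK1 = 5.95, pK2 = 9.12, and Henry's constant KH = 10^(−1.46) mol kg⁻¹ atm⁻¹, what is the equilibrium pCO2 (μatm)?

α₀ = 1 / (1 + K1/[H⁺] + K1K2/[H⁺]²) = 1 / (1 + 10^+1.61 + 10^+0.05)
   = 1 / (1 + 40.738 + 1.1220) = 1/42.860 = 0.02333
[CO2*] = α₀ × DIC = 0.02333 × 4.31 = 0.1006 mmol/kg
pCO2 = [CO2*]/KH = 1.006×10^-4 / 3.467×10^-2 = 2900 μatm

pCO2 = 2900 μatm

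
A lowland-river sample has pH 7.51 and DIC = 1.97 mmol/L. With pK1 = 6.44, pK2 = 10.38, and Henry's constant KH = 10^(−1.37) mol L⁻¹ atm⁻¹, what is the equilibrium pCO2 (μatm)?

pCO2 = 3620 μatm

α₀ = 1 / (1 + K1/[H⁺] + K1K2/[H⁺]²) = 1 / (1 + 10^+1.07 + 10^-1.80)
   = 1 / (1 + 11.749 + 0.015849) = 1/12.765 = 0.07834
[CO2*] = α₀ × DIC = 0.07834 × 1.97 = 0.1543 mmol/L
pCO2 = [CO2*]/KH = 1.543×10^-4 / 4.266×10^-2 = 3620 μatm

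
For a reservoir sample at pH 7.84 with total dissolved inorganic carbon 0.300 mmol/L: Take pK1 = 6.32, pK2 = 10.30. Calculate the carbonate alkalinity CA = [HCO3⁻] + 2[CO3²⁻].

CA = 0.292 mmol/L

CA = [HCO3⁻] + 2[CO3²⁻] = (α₁ + 2α₂)·DIC
At pH 7.84: [H⁺]/K1 = 10^-1.52 = 0.030200, K2/[H⁺] = 10^-2.46 = 0.0034674
α₁ = 1/(1 + 0.030200 + 0.0034674) = 1/1.0337 = 0.9674; α₂ = α₁·K2/[H⁺] = 0.003354
α₁ + 2α₂ = 0.9741
CA = 0.9741 × 0.300 = 0.292 mmol/L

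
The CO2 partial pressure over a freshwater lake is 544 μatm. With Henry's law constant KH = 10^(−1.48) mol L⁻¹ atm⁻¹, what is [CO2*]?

[CO2*] = 18.0 μmol/L

KH = 10^(−1.48) = 3.311×10^-2 mol L⁻¹ atm⁻¹
[CO2*] = KH · pCO2 = 3.311×10^-2 × 544×10^-6 atm = 1.80×10^-5 mol/L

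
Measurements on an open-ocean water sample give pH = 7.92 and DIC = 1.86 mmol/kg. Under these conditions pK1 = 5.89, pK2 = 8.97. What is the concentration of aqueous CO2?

α₀ = 1 / (1 + K1/[H⁺] + K1K2/[H⁺]²) = 1 / (1 + 10^+2.03 + 10^+0.98)
   = 1 / (1 + 107.15 + 9.5499) = 1/117.70 = 0.008496
[CO2*] = α₀ × DIC = 0.008496 × 1.86 = 0.0158 mmol/kg = 15.8 μmol/kg

[CO2*] = 15.8 μmol/kg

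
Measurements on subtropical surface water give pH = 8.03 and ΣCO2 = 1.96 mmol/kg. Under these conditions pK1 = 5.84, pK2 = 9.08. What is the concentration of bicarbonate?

[HCO3⁻] = 1.79 mmol/kg

α₁ = 1 / (1 + [H⁺]/K1 + K2/[H⁺]) = 1 / (1 + 10^-2.19 + 10^-1.05)
   = 1 / (1 + 0.0064565 + 0.089125) = 1/1.0956 = 0.9128
[HCO3⁻] = α₁ × DIC = 0.9128 × 1.96 = 1.79 mmol/kg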